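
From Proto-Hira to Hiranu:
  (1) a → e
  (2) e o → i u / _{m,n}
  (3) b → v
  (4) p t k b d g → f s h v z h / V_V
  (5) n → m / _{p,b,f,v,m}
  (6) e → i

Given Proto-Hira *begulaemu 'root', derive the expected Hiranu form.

Hiranu: *begulaemu
  begulaemu → beguleemu   [vowel merger]
  beguleemu → beguleimu   [pre-nasal raising]
  beguleimu → veguleimu   [unconditioned shift]
  veguleimu → vehuleimu   [intervocalic lenition]
  vehuleimu (rule 5 does not apply)
  vehuleimu → vihuliimu   [vowel merger]
  giving Hiranu vihuliimu.

vihuliimu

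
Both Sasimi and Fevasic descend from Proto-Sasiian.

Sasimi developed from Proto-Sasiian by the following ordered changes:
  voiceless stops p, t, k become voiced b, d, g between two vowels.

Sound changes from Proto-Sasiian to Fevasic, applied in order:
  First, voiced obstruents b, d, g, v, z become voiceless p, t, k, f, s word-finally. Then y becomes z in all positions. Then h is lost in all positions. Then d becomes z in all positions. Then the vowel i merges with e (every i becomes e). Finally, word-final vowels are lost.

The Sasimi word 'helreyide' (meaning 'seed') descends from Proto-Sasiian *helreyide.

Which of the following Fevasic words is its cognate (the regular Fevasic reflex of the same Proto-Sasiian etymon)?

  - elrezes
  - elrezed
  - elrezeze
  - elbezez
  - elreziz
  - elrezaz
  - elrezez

elrezez

Fevasic: *helreyide
  helreyide (rule 1 does not apply)
  helreyide → helrezide   [unconditioned shift]
  helrezide → elrezide   [h-loss]
  elrezide → elrezize   [unconditioned shift]
  elrezize → elrezeze   [vowel merger]
  elrezeze → elrezez   [apocope]
  giving Fevasic elrezez.
Among the options, 'elrezez' alone shows every Fevasic change applied in order.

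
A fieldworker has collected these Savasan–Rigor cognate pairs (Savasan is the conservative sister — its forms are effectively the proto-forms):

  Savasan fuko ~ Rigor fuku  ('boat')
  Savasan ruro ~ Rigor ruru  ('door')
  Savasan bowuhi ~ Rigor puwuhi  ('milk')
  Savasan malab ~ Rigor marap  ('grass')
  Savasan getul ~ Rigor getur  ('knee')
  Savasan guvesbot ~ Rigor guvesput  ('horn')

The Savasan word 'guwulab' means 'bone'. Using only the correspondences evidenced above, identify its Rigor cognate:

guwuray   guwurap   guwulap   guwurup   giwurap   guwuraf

guwurap

malab ~ marap — Savasan l corresponds to Rigor r between vowels (before a back vowel).
malab ~ marap — Savasan b corresponds to Rigor p word-finally.
Applying these to Savasan 'guwulab':
  guwulab → guwurab   (l→r between vowels (before a back vowel))
  guwurab → guwurap   (b→p word-finally)
So the Rigor cognate is 'guwurap'.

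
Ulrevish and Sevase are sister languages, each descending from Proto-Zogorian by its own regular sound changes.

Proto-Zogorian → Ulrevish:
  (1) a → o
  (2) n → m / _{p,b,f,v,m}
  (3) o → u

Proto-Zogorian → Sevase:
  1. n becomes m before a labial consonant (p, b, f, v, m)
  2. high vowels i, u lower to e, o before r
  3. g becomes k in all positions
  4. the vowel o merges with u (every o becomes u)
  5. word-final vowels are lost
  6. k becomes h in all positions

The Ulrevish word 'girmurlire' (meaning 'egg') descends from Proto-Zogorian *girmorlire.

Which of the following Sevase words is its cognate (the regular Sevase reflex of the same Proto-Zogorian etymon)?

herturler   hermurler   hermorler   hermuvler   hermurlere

hermurler

Sevase: *girmorlire
  girmorlire (rule 1 does not apply)
  girmorlire → germorlere   [pre-rhotic lowering]
  germorlere → kermorlere   [unconditioned shift]
  kermorlere → kermurlere   [vowel merger]
  kermurlere → kermurler   [apocope]
  kermurler → hermurler   [unconditioned shift]
  giving Sevase hermurler.
Only 'hermurler' matches the regular Sevase development of *girmorlire.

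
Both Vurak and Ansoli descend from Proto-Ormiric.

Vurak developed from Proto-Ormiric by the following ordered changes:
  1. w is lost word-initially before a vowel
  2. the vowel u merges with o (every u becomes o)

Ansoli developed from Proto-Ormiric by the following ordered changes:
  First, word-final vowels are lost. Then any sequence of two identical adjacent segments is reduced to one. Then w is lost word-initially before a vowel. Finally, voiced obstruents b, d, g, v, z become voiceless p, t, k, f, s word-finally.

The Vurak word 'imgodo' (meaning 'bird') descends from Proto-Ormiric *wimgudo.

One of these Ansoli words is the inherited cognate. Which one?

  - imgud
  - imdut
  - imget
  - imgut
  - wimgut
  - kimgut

imgut

Ansoli: start from *wimgudo.
  rule 1 (apocope): wimgudo → wimgud
  rule 2: no change — wimgud
  rule 3 (glide loss): wimgud → imgud
  rule 4 (final devoicing): imgud → imgut
  ⇒ Ansoli imgut
Only 'imgut' matches the regular Ansoli development of *wimgudo.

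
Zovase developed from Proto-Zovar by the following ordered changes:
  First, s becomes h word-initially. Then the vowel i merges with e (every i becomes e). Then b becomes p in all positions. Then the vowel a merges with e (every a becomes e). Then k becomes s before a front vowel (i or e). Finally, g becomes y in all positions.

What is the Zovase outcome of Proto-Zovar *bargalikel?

Zovase: *bargalikel
  bargalikel (rule 1 does not apply)
  bargalikel → bargalekel   [vowel merger]
  bargalekel → pargalekel   [unconditioned shift]
  pargalekel → pergelekel   [vowel merger]
  pergelekel → pergelesel   [palatalisation]
  pergelesel → peryelesel   [unconditioned shift]
  giving Zovase peryelesel.

peryelesel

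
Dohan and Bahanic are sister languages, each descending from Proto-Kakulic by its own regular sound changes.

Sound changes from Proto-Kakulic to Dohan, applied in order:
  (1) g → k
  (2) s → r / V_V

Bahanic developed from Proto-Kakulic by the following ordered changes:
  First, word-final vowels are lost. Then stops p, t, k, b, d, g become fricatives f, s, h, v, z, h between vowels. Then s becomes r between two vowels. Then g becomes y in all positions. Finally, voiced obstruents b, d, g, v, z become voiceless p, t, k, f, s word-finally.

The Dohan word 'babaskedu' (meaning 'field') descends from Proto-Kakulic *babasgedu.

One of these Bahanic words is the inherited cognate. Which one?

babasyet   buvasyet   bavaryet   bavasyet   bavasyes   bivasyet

bavasyet

Bahanic: *babasgedu > babasged > bavasged > bavasyed > bavasyet  (by apocope, intervocalic lenition, unconditioned shift, final devoicing)
Among the options, 'bavasyet' alone shows every Bahanic change applied in order.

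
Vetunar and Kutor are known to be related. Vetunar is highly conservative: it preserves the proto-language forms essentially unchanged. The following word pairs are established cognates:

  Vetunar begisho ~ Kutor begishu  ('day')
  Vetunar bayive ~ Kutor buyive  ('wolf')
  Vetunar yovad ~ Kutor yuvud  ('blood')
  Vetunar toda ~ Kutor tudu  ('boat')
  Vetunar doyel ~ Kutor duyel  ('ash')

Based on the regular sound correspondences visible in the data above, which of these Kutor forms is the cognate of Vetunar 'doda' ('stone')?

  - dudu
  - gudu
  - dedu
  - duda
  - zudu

toda ~ tudu, doyel ~ duyel — Vetunar o corresponds to Kutor u after a consonant, before a consonant other than r, m, n, p, b, f, v.
toda ~ tudu — Vetunar a corresponds to Kutor u word-finally.
Applying these to Vetunar 'doda':
  doda → duda   (o→u after a consonant, before a consonant other than r, m, n, p, b, f, v)
  duda → dudu   (a→u word-finally)
So the Kutor cognate is 'dudu'.

dudu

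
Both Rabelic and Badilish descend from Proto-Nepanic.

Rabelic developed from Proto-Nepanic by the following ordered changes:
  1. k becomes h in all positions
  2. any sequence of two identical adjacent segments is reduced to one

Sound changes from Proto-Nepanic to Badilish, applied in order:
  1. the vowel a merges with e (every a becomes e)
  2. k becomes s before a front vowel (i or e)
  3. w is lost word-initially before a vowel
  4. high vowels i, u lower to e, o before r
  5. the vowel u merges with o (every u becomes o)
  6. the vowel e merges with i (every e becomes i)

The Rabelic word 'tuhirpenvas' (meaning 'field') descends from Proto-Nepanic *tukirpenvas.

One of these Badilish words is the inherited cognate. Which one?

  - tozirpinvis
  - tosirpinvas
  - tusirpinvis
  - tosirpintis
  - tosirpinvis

tosirpinvis

Badilish: start from *tukirpenvas.
  rule 1 (vowel merger): tukirpenvas → tukirpenves
  rule 2 (palatalisation): tukirpenves → tusirpenves
  rule 3: no change — tusirpenves
  rule 4 (pre-rhotic lowering): tusirpenves → tuserpenves
  rule 5 (vowel merger): tuserpenves → toserpenves
  rule 6 (vowel merger): toserpenves → tosirpinvis
  ⇒ Badilish tosirpinvis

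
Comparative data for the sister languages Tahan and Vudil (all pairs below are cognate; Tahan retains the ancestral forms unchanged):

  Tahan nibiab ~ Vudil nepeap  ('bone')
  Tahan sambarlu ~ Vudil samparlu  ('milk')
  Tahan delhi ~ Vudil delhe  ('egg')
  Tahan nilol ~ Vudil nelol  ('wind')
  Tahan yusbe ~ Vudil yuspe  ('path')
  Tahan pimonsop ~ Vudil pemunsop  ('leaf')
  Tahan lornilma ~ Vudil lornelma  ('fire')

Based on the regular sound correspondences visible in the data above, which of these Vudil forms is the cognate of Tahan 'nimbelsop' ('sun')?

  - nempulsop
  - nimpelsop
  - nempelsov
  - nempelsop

pimonsop ~ pemunsop — Tahan i corresponds to Vudil e after a consonant, before a nasal.
yusbe ~ yuspe — Tahan b corresponds to Vudil p after a consonant, before a front vowel.
Applying these to Tahan 'nimbelsop':
  nimbelsop → nembelsop   (i→e after a consonant, before a nasal)
  nembelsop → nempelsop   (b→p after a consonant, before a front vowel)
So the Vudil cognate is 'nempelsop'.

nempelsop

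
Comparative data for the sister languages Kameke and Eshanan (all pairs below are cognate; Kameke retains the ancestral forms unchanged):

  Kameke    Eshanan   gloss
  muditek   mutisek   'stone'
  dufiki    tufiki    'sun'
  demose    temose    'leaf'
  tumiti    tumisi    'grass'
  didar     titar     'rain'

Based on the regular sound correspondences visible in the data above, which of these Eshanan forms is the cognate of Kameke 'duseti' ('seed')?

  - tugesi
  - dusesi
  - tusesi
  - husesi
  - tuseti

dufiki ~ tufiki — Kameke d corresponds to Eshanan t word-initially before a back vowel.
tumiti ~ tumisi — Kameke t corresponds to Eshanan s between vowels (before a front vowel).
Applying these to Kameke 'duseti':
  duseti → tuseti   (d→t word-initially before a back vowel)
  tuseti → tusesi   (t→s between vowels (before a front vowel))
So the Eshanan cognate is 'tusesi'.

tusesi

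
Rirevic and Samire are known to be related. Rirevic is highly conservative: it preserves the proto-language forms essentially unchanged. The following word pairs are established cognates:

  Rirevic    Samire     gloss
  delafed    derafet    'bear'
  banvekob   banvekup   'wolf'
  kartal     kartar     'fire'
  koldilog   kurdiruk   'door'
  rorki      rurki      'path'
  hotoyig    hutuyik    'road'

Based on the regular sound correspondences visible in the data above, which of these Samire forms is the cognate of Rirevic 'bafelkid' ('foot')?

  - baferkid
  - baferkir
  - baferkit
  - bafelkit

baferkit

koldilog ~ kurdiruk — Rirevic l corresponds to Samire r after a vowel, before a consonant other than r, m, n, p, b, f, v.
delafed ~ derafet — Rirevic d corresponds to Samire t word-finally.
Applying these to Rirevic 'bafelkid':
  bafelkid → baferkid   (l→r after a vowel, before a consonant other than r, m, n, p, b, f, v)
  baferkid → baferkit   (d→t word-finally)
So the Samire cognate is 'baferkit'.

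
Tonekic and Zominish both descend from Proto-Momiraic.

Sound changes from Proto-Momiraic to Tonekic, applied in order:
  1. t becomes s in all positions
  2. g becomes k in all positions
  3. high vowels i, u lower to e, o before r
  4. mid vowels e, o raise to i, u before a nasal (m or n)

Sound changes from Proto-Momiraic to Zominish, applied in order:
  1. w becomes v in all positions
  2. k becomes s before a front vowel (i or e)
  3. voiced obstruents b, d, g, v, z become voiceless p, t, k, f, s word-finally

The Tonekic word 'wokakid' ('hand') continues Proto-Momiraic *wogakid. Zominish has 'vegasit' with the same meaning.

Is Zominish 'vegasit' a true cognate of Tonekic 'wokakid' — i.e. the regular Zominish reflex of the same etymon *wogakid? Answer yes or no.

no

Derive the expected Zominish reflex of *wogakid:
Zominish: *wogakid
  wogakid → vogakid   [unconditioned shift]
  vogakid → vogasid   [palatalisation]
  vogasid → vogasit   [final devoicing]
  giving Zominish vogasit.
The regular Zominish reflex would be 'vogasit', but the attested form is 'vegasit'. The correspondence is irregular, so they are not cognates (the Zominish form has a different source).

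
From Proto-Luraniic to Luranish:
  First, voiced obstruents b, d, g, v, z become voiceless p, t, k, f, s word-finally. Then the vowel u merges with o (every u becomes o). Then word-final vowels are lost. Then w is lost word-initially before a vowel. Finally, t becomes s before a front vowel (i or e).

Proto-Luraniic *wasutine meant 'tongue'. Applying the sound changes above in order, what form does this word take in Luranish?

Luranish: *wasutine
  wasutine (rule 1 does not apply)
  wasutine → wasotine   [vowel merger]
  wasotine → wasotin   [apocope]
  wasotin → asotin   [glide loss]
  asotin → asosin   [palatalisation]
  giving Luranish asosin.

asosin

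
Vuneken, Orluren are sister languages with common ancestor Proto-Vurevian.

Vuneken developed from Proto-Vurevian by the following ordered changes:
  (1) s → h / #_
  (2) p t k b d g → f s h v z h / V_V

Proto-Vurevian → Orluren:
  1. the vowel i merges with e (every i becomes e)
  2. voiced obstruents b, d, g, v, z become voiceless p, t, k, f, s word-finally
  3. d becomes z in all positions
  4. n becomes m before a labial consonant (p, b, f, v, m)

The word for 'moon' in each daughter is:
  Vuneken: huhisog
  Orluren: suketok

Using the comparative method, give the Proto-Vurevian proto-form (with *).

*sukitog

Position 7: Vuneken has g, Orluren has k. Vuneken preserves g here (none of its changes turn any other segment into g), so the proto-segment is *g.
Position 3: Vuneken has h, Orluren has k. Taking the neighbouring segments as reconstructed: Vuneken h could go back to *k or *g or *h; Orluren k can only go back to *k — the one source consistent with every daughter is *k.
Position 1: Vuneken has h, Orluren has s. Taking the neighbouring segments as reconstructed: Vuneken h could go back to *s or *h; Orluren s can only go back to *s — the one source consistent with every daughter is *s.
This points to *sukitog. Verify forward in each daughter:
Vuneken: *sukitog > hukitog > huhisog  (by debuccalisation, intervocalic lenition)
Orluren: *sukitog > suketog > suketok  (by vowel merger, final devoicing)
*sukitog is the unique common source.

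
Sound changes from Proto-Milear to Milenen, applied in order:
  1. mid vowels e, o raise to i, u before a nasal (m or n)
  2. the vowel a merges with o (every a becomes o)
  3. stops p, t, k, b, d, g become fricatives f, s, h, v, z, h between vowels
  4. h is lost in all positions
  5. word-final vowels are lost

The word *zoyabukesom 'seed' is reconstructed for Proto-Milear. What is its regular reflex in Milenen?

Milenen: *zoyabukesom > zoyabukesum > zoyobukesum > zoyovuhesum > zoyovuesum  (by pre-nasal raising, vowel merger, intervocalic lenition, h-loss)

zoyovuesum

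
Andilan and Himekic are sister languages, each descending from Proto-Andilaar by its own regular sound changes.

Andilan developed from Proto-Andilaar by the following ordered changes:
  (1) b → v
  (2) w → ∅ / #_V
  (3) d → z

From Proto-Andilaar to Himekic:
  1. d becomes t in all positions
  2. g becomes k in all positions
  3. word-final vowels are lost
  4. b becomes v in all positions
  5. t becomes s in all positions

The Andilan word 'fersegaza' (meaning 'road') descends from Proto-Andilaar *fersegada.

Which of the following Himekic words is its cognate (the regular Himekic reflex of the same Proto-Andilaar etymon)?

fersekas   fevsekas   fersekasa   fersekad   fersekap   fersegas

Himekic: start from *fersegada.
  rule 1 (unconditioned shift): fersegada → fersegata
  rule 2 (unconditioned shift): fersegata → fersekata
  rule 3 (apocope): fersekata → fersekat
  rule 4: no change — fersekat
  rule 5 (unconditioned shift): fersekat → fersekas
  ⇒ Himekic fersekas
Only 'fersekas' matches the regular Himekic development of *fersegada.

fersekas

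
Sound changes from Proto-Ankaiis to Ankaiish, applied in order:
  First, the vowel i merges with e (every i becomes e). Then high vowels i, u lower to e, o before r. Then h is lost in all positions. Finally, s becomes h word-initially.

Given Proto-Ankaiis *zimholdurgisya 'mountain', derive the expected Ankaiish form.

zemoldorgesya

Ankaiish: start from *zimholdurgisya.
  rule 1 (vowel merger): zimholdurgisya → zemholdurgesya
  rule 2 (pre-rhotic lowering): zemholdurgesya → zemholdorgesya
  rule 3 (h-loss): zemholdorgesya → zemoldorgesya
  rule 4: no change — zemoldorgesya
  ⇒ Ankaiish zemoldorgesya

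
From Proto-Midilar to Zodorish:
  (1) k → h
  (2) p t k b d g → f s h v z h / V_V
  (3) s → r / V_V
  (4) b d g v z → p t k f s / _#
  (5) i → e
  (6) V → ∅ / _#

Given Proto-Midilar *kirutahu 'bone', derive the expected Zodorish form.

herurah

Zodorish: *kirutahu > hirutahu > hirusahu > hirurahu > herurahu > herurah  (by unconditioned shift, intervocalic lenition, rhotacism, vowel merger, apocope)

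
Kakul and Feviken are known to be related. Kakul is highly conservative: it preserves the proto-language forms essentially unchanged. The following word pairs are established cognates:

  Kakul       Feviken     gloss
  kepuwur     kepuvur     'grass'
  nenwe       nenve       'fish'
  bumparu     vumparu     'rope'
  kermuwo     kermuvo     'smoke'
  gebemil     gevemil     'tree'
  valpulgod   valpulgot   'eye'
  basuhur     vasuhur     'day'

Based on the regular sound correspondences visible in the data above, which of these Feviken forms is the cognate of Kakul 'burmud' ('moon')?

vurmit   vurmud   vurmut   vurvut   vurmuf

vurmut

bumparu ~ vumparu — Kakul b corresponds to Feviken v word-initially before a back vowel.
valpulgod ~ valpulgot — Kakul d corresponds to Feviken t word-finally.
Applying these to Kakul 'burmud':
  burmud → vurmud   (b→v word-initially before a back vowel)
  vurmud → vurmut   (d→t word-finally)
So the Feviken cognate is 'vurmut'.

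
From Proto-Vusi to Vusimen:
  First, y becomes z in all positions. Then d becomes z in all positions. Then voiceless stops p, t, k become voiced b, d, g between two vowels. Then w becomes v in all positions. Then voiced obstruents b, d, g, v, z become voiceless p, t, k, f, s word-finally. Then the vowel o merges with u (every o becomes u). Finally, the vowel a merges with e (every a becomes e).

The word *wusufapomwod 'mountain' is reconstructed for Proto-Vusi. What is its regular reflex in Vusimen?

vusufebumvus

Vusimen: *wusufapomwod
  wusufapomwod (rule 1 does not apply)
  wusufapomwod → wusufapomwoz   [unconditioned shift]
  wusufapomwoz → wusufabomwoz   [intervocalic voicing]
  wusufabomwoz → vusufabomvoz   [unconditioned shift]
  vusufabomvoz → vusufabomvos   [final devoicing]
  vusufabomvos → vusufabumvus   [vowel merger]
  vusufabumvus → vusufebumvus   [vowel merger]
  giving Vusimen vusufebumvus.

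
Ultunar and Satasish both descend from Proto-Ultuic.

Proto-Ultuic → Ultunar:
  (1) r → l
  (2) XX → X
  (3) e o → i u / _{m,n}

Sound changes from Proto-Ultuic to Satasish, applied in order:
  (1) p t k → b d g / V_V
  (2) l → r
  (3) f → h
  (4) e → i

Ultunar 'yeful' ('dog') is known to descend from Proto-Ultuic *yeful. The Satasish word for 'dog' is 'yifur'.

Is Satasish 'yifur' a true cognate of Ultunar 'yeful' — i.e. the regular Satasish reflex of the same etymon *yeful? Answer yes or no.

Derive the expected Satasish reflex of *yeful:
Satasish: *yeful > yefur > yehur > yihur  (by unconditioned shift, unconditioned shift, vowel merger)
The regular Satasish reflex would be 'yihur', but the attested form is 'yifur'. The correspondence is irregular, so they are not cognates (the Satasish form has a different source).

no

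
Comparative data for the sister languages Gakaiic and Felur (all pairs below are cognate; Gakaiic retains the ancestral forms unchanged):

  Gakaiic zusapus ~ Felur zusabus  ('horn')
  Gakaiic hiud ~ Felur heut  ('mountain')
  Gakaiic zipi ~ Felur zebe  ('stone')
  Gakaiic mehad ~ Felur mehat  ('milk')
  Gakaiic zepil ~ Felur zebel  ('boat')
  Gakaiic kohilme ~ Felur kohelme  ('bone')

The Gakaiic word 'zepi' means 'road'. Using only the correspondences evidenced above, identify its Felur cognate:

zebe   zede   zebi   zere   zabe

zipi ~ zebe, zepil ~ zebel — Gakaiic p corresponds to Felur b between vowels (before a front vowel).
zipi ~ zebe — Gakaiic i corresponds to Felur e word-finally.
Applying these to Gakaiic 'zepi':
  zepi → zebi   (p→b between vowels (before a front vowel))
  zebi → zebe   (i→e word-finally)
So the Felur cognate is 'zebe'.

zebe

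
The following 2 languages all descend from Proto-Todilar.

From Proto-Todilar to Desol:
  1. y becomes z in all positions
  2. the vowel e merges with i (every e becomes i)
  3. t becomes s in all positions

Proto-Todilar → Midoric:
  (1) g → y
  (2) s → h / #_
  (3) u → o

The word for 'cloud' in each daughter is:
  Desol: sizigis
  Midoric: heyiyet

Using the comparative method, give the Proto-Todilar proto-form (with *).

*seyiget

Position 6: Desol has i, Midoric has e. Midoric preserves e here (none of its changes turn any other segment into e), so the proto-segment is *e.
Position 3: Desol has z, Midoric has y. Taking the neighbouring segments as reconstructed: Desol z could go back to *z or *y; Midoric y could go back to *g or *y — the one source consistent with every daughter is *y.
Position 1: Desol has s, Midoric has h. Taking the neighbouring segments as reconstructed: Desol s could go back to *t or *s; Midoric h could go back to *s or *h — the one source consistent with every daughter is *s.
Continuing position by position gives *seyiget; check it forward:
Desol: *seyiget > seziget > sizigit > sizigis  (by unconditioned shift, vowel merger, unconditioned shift)
Midoric: *seyiget
  seyiget → seyiyet   [unconditioned shift]
  seyiyet → heyiyet   [debuccalisation]
  heyiyet (rule 3 does not apply)
  giving Midoric heyiyet.
No other proto-form is consistent with every reflex, so the reconstruction is *seyiget.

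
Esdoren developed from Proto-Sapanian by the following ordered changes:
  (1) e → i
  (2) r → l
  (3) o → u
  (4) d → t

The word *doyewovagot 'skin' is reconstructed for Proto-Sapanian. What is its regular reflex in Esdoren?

tuyiwuvagut

Esdoren: start from *doyewovagot.
  rule 1 (vowel merger): doyewovagot → doyiwovagot
  rule 2: no change — doyiwovagot
  rule 3 (vowel merger): doyiwovagot → duyiwuvagut
  rule 4 (unconditioned shift): duyiwuvagut → tuyiwuvagut
  ⇒ Esdoren tuyiwuvagut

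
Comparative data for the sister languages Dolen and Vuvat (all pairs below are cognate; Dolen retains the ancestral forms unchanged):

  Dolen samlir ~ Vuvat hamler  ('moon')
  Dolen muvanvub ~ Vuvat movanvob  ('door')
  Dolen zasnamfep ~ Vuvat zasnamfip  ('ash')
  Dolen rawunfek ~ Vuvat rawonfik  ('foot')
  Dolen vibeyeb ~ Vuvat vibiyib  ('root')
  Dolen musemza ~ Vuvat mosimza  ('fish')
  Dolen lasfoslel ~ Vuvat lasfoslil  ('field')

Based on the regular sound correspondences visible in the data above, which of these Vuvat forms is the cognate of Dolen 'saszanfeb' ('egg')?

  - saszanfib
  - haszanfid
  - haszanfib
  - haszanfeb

haszanfib

samlir ~ hamler — Dolen s corresponds to Vuvat h word-initially before a back vowel.
vibeyeb ~ vibiyib — Dolen e corresponds to Vuvat i after a consonant, before a labial obstruent.
Applying these to Dolen 'saszanfeb':
  saszanfeb → haszanfeb   (s→h word-initially before a back vowel)
  haszanfeb → haszanfib   (e→i after a consonant, before a labial obstruent)
So the Vuvat cognate is 'haszanfib'.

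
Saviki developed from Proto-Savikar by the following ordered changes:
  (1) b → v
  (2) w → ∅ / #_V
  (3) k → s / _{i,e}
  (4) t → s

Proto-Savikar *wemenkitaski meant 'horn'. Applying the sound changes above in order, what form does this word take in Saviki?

emensisassi

Saviki: start from *wemenkitaski.
  rule 1: no change — wemenkitaski
  rule 2 (glide loss): wemenkitaski → emenkitaski
  rule 3 (palatalisation): emenkitaski → emensitassi
  rule 4 (unconditioned shift): emensitassi → emensisassi
  ⇒ Saviki emensisassi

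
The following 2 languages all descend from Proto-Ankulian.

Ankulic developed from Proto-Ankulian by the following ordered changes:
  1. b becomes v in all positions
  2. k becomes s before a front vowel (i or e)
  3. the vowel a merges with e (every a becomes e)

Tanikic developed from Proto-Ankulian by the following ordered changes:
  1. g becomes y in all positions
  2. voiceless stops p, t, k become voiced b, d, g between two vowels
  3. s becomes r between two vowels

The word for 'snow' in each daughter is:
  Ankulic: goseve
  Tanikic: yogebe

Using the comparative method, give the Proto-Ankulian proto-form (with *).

Position 3: Ankulic has s, Tanikic has g. In Tanikic, g can only continue *k, so the proto-segment is *k.
Position 1: Ankulic has g, Tanikic has y. Ankulic preserves g here (none of its changes turn any other segment into g), so the proto-segment is *g.
Position 5: Ankulic has v, Tanikic has b. Taking the neighbouring segments as reconstructed: Ankulic v could go back to *b or *v; Tanikic b could go back to *p or *b — the one source consistent with every daughter is *b.
This points to *gokebe. Verify forward in each daughter:
Ankulic: *gokebe
  gokebe → gokeve   [unconditioned shift]
  gokeve → goseve   [palatalisation]
  goseve (rule 3 does not apply)
  giving Ankulic goseve.
Tanikic: *gokebe > yokebe > yogebe  (by unconditioned shift, intervocalic voicing)
Only *gokebe yields all of Ankulic goseve, Tanikic yogebe.

*gokebe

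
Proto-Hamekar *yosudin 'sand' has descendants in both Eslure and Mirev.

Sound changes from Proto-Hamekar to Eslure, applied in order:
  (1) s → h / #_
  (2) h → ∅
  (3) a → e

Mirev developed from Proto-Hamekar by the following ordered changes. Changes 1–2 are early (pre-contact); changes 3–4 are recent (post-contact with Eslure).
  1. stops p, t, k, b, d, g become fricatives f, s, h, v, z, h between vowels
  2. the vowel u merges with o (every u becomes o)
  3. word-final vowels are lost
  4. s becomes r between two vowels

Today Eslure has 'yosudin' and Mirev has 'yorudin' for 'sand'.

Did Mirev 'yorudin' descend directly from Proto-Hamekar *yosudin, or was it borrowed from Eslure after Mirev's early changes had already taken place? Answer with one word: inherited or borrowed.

If inherited, *yosudin would pass through all of Mirev's changes:
Mirev: *yosudin
  yosudin → yosuzin   [intervocalic lenition]
  yosuzin → yosozin   [vowel merger]
  yosozin (rule 3 does not apply)
  yosozin → yorozin   [rhotacism]
  giving Mirev yorozin.
If borrowed from Eslure 'yosudin' after the early changes, it would undergo only the recent ones:
  rule 3 (apocope): no change (yosudin)
  rule 4 (rhotacism): yosudin → yorudin
  ⇒ as a loan: yorudin
Mirev 'yorudin' matches the loan outcome 'yorudin', not the inherited 'yorozin' — it skipped the early Mirev changes, so it was borrowed from Eslure.

borrowed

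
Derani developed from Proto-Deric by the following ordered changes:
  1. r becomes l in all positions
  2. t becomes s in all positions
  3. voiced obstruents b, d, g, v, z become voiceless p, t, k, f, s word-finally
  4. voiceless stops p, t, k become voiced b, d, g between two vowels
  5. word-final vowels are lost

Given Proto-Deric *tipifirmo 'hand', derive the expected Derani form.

sibifilm

Derani: *tipifirmo > tipifilmo > sipifilmo > sibifilmo > sibifilm  (by unconditioned shift, unconditioned shift, intervocalic voicing, apocope)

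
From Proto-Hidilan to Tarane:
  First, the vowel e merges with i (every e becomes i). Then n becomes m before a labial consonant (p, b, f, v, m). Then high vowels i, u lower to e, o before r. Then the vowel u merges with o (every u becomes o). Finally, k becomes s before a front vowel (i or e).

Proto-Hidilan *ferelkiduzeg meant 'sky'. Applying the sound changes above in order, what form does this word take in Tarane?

Tarane: *ferelkiduzeg > firilkiduzig > ferilkiduzig > ferilkidozig > ferilsidozig  (by vowel merger, pre-rhotic lowering, vowel merger, palatalisation)

ferilsidozig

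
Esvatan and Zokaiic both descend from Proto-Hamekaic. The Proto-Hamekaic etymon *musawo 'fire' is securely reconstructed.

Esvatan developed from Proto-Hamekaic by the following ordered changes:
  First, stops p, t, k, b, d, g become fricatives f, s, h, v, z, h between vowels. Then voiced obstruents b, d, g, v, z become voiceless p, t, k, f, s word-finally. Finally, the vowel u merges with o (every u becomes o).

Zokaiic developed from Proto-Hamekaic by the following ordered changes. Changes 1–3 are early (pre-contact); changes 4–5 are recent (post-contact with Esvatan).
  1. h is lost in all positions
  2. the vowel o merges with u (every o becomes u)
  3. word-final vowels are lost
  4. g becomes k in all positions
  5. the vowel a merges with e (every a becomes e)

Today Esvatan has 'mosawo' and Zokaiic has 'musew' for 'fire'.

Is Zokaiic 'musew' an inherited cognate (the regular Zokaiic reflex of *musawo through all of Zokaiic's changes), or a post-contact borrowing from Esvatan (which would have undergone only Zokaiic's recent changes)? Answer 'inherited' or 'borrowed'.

If inherited, *musawo would pass through all of Zokaiic's changes:
Zokaiic: start from *musawo.
  rule 1: no change — musawo
  rule 2 (vowel merger): musawo → musawu
  rule 3 (apocope): musawu → musaw
  rule 4: no change — musaw
  rule 5 (vowel merger): musaw → musew
  ⇒ Zokaiic musew
If borrowed from Esvatan 'mosawo' after the early changes, it would undergo only the recent ones:
  rule 4 (unconditioned shift): no change (mosawo)
  rule 5 (vowel merger): mosawo → mosewo
  ⇒ as a loan: mosewo
Zokaiic 'musew' matches the inherited outcome exactly, so it is an inherited cognate, not a loan.

inherited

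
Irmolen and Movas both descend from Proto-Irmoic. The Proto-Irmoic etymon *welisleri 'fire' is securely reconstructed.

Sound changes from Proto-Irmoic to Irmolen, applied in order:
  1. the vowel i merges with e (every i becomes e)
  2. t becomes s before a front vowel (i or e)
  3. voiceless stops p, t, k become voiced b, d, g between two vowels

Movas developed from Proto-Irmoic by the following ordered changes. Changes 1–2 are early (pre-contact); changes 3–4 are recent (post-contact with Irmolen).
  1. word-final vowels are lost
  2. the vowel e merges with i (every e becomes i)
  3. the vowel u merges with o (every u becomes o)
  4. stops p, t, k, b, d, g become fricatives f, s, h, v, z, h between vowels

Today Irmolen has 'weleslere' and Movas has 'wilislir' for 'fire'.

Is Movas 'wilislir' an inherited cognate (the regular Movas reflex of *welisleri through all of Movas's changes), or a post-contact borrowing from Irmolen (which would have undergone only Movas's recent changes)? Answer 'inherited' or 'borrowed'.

inherited

If inherited, *welisleri would pass through all of Movas's changes:
Movas: start from *welisleri.
  rule 1 (apocope): welisleri → welisler
  rule 2 (vowel merger): welisler → wilislir
  rule 3: no change — wilislir
  rule 4: no change — wilislir
  ⇒ Movas wilislir
If borrowed from Irmolen 'weleslere' after the early changes, it would undergo only the recent ones:
  rule 3 (vowel merger): no change (weleslere)
  rule 4 (intervocalic lenition): no change (weleslere)
  ⇒ as a loan: weleslere
Movas 'wilislir' matches the inherited outcome exactly, so it is an inherited cognate, not a loan.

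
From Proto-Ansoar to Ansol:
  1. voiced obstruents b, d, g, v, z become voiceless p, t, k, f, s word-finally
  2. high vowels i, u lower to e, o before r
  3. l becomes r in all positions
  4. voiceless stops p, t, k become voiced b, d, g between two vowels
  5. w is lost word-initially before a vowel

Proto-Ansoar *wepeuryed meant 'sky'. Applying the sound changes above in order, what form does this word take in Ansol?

ebeoryet

Ansol: *wepeuryed
  wepeuryed → wepeuryet   [final devoicing]
  wepeuryet → wepeoryet   [pre-rhotic lowering]
  wepeoryet (rule 3 does not apply)
  wepeoryet → webeoryet   [intervocalic voicing]
  webeoryet → ebeoryet   [glide loss]
  giving Ansol ebeoryet.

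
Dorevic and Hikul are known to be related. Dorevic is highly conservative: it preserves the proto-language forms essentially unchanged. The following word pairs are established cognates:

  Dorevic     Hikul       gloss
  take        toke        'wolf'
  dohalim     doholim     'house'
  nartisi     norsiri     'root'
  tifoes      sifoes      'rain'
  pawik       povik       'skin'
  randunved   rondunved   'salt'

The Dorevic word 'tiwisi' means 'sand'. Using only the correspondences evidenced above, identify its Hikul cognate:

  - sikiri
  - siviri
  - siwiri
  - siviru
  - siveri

siviri

tifoes ~ sifoes — Dorevic t corresponds to Hikul s word-initially before a front vowel.
pawik ~ povik — Dorevic w corresponds to Hikul v between vowels (before a front vowel).
nartisi ~ norsiri — Dorevic s corresponds to Hikul r between vowels (before a front vowel).
Applying these to Dorevic 'tiwisi':
  tiwisi → siwisi   (t→s word-initially before a front vowel)
  siwisi → sivisi   (w→v between vowels (before a front vowel))
  sivisi → siviri   (s→r between vowels (before a front vowel))
So the Hikul cognate is 'siviri'.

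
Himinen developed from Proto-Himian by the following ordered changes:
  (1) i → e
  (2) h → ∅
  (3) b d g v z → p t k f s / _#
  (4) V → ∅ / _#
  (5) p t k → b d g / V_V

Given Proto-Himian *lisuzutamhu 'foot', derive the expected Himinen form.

Himinen: *lisuzutamhu > lesuzutamhu > lesuzutamu > lesuzutam > lesuzudam  (by vowel merger, h-loss, apocope, intervocalic voicing)

lesuzudam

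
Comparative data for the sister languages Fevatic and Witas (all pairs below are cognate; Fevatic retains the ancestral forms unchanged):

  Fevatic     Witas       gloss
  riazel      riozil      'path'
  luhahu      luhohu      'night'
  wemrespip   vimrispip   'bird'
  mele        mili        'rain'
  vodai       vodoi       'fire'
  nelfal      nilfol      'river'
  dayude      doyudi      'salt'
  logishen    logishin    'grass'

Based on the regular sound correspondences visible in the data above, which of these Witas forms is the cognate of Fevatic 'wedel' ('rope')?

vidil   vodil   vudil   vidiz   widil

wemrespip ~ vimrispip — Fevatic w corresponds to Witas v word-initially before a front vowel.
riazel ~ riozil, wemrespip ~ vimrispip — Fevatic e corresponds to Witas i after a consonant, before a consonant other than r, m, n, p, b, f, v.
Applying these to Fevatic 'wedel':
  wedel → vedel   (w→v word-initially before a front vowel)
  vedel → videl   (e→i after a consonant, before a consonant other than r, m, n, p, b, f, v)
  videl → vidil   (e→i after a consonant, before a consonant other than r, m, n, p, b, f, v)
So the Witas cognate is 'vidil'.

vidil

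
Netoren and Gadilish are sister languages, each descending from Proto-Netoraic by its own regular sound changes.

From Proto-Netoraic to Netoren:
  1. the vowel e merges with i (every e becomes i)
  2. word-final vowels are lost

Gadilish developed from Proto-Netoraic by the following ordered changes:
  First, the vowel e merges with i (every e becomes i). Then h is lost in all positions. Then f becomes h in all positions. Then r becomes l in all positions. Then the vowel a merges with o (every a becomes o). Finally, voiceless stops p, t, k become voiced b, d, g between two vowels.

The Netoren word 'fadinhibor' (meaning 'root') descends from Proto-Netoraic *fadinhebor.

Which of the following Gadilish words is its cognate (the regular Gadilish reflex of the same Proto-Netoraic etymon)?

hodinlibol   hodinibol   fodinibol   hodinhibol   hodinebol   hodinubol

hodinibol

Gadilish: start from *fadinhebor.
  rule 1 (vowel merger): fadinhebor → fadinhibor
  rule 2 (h-loss): fadinhibor → fadinibor
  rule 3 (unconditioned shift): fadinibor → hadinibor
  rule 4 (unconditioned shift): hadinibor → hadinibol
  rule 5 (vowel merger): hadinibol → hodinibol
  rule 6: no change — hodinibol
  ⇒ Gadilish hodinibol
Among the options, 'hodinibol' alone shows every Gadilish change applied in order.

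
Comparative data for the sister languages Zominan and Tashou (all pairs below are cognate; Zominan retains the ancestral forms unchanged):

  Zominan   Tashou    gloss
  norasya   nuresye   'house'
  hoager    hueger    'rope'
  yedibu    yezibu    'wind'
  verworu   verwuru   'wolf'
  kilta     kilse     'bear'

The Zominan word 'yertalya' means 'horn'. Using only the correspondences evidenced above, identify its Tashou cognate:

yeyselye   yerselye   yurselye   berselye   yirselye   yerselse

kilta ~ kilse — Zominan t corresponds to Tashou s after a consonant, before a back vowel.
norasya ~ nuresye — Zominan a corresponds to Tashou e after a consonant, before a consonant other than r, m, n, p, b, f, v.
norasya ~ nuresye, kilta ~ kilse — Zominan a corresponds to Tashou e word-finally.
Applying these to Zominan 'yertalya':
  yertalya → yersalya   (t→s after a consonant, before a back vowel)
  yersalya → yerselya   (a→e after a consonant, before a consonant other than r, m, n, p, b, f, v)
  yerselya → yerselye   (a→e word-finally)
So the Tashou cognate is 'yerselye'.

yerselye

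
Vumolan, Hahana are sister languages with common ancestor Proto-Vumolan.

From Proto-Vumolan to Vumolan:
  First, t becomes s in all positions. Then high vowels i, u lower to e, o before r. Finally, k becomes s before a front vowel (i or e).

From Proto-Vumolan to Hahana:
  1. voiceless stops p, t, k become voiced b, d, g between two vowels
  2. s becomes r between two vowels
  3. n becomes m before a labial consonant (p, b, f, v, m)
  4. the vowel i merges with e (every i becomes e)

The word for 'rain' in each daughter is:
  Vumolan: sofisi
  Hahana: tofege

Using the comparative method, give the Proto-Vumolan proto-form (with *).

*tofiki

Position 5: Vumolan has s, Hahana has g. Taking the neighbouring segments as reconstructed: Vumolan s could go back to *t or *k or *s; Hahana g could go back to *k or *g — the one source consistent with every daughter is *k.
Position 6: Vumolan has i, Hahana has e. Vumolan preserves i here (none of its changes turn any other segment into i), so the proto-segment is *i.
Position 1: Vumolan has s, Hahana has t. Hahana preserves t here (none of its changes turn any other segment into t), so the proto-segment is *t.
Continuing position by position gives *tofiki; check it forward:
Vumolan: start from *tofiki.
  rule 1 (unconditioned shift): tofiki → sofiki
  rule 2: no change — sofiki
  rule 3 (palatalisation): sofiki → sofisi
  ⇒ Vumolan sofisi
Hahana: *tofiki > tofigi > tofege  (by intervocalic voicing, vowel merger)
Only *tofiki yields all of Vumolan sofisi, Hahana tofege.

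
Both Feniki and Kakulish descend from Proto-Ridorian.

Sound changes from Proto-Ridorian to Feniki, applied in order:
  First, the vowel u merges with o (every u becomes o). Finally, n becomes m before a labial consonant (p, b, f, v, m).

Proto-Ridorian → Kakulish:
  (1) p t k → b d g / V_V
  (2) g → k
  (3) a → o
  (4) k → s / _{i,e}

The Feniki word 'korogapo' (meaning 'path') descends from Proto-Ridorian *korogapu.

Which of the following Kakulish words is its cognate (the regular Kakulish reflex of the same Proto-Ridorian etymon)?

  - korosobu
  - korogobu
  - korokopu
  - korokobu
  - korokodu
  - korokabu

korokobu

Kakulish: *korogapu > korogabu > korokabu > korokobu  (by intervocalic voicing, unconditioned shift, vowel merger)
Among the options, 'korokobu' alone shows every Kakulish change applied in order.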